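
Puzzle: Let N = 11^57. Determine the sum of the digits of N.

11^57 = 228761562390246506066453264733492693192365450838991802120171
Sum of its 60 digits: 251.

251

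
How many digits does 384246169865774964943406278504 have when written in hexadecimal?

384246169865774964943406278504 in base 16 is 4D990FB6EE2A78EDFDBA0A768, which has 25 digits.

25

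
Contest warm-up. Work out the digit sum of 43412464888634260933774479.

126

4+3+4+1+2+4+6+4+8+8+8+6+3+4+2+6+0+9+3+3+7+7+4+4+7+9 = 126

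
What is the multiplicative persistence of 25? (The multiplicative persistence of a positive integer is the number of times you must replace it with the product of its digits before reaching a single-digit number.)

2

25 → 10 → 0 (2 steps)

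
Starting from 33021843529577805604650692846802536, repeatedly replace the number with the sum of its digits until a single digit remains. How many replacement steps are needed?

2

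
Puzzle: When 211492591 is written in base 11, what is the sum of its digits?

41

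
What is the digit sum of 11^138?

11^138 = 515454756837996126932571164788337585897095805346561431891954236511860197695949612141555083708881756956353776212374725758948607146447183667582681
Sum of its 144 digits: 712.

712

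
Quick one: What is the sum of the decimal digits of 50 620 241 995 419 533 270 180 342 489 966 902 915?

5+0+6+2+0+2+4+1+9+9+5+4+1+9+5+3+3+2+7+0+1+8+0+3+4+2+4+8+9+9+6+6+9+0+2+9+1+5 = 163

163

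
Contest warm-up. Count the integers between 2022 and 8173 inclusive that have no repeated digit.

The integers in [2022, 8173] that have no repeated digit: 2031, 2034, 2035, 2036, 2037, 2038, …, 8172, 8173.
3118 qualify.

3118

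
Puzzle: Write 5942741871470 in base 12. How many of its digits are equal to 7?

5942741871470 in base 12 is 7BB8B028B212.
The digit 7 appears 1 time.

1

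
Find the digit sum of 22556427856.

52

2+2+5+5+6+4+2+7+8+5+6 = 52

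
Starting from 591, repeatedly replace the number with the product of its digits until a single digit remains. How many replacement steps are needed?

591 → 45 → 20 → 0 (3 steps)

3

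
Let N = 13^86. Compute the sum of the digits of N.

448

13^86 = 629692177758524276875423024025407579923571677214132180361719678758420782116484972480686781743609
Sum of its 96 digits: 448.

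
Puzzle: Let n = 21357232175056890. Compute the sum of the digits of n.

66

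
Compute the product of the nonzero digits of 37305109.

3×7×3×5×1×9 = 2835

2835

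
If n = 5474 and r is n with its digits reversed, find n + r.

Reverse of 5474 is 4745.
5474 + 4745 = 10219

10219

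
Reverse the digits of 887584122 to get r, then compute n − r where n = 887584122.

666098334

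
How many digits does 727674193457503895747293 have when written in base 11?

727674193457503895747293 in base 11 is 8A3706664990A8284A890A6, which has 23 digits.

23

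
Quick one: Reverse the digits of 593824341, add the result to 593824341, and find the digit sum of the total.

42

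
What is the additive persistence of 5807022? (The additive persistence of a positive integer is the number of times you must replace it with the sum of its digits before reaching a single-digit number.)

2

5807022 → 24 → 6 (2 steps)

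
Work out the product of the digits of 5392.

270

5×3×9×2 = 270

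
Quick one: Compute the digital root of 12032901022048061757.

6

1+2+0+3+2+9+0+1+0+2+2+0+4+8+0+6+1+7+5+7 = 60
6+0 = 6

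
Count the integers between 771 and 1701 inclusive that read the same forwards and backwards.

30

The integers in [771, 1701] that read the same forwards and backwards: 777, 787, 797, 808, 818, 828, …, 1551, 1661.
30 qualify.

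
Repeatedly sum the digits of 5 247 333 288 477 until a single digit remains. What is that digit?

9

5+2+4+7+3+3+3+2+8+8+4+7+7 = 63
6+3 = 9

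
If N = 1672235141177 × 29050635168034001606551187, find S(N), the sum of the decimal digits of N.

1672235141177 × 29050635168034001606551187 = 48579493001498859794067369001021927099
Sum of its 38 digits: 184.

184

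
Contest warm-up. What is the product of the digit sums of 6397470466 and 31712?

728

S(6397470466) = 6+3+9+7+4+7+0+4+6+6 = 52.
S(31712) = 3+1+7+1+2 = 14.
52 · 14 = 728.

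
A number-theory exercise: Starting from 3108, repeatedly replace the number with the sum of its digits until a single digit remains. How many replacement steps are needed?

2

3108 → 12 → 3 (2 steps)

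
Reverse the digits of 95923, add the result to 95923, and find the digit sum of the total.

Reversal of 95923 is 32959; 95923 + 32959 = 128882.
Digit sum of 128882: 1+2+8+8+8+2 = 29.

29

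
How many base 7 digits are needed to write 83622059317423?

17

83622059317423 in base 7 is 23420331404253304, which has 17 digits.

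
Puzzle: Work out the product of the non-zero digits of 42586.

4×2×5×8×6 = 1920

1920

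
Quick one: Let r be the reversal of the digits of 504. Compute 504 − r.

Reverse of 504 is 405.
504 − 405 = 99

99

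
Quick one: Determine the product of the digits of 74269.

7×4×2×6×9 = 3024

3024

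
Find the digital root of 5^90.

1

The digital root of n equals n mod 9 (or 9 when 9 | n), so we need 5^90 mod 9.
5^90 ≡ 1 (mod 9), so the digital root is 1.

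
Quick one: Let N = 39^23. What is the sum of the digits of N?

39^23 = 3930845384060594378570153036669740119
Sum of its 37 digits: 162.

162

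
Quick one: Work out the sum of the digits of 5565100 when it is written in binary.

5565100 in base 2 is 10101001110101010101100.
Digit sum: 1+0+1+0+1+0+0+1+1+1+0+1+0+1+0+1+0+1+0+1+1+0+0 = 12.

12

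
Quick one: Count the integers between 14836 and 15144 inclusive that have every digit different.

111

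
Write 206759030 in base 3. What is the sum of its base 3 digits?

206759030 in base 3 is 112102001110001212.
Digit sum: 1+1+2+1+0+2+0+0+1+1+1+0+0+0+1+2+1+2 = 16.

16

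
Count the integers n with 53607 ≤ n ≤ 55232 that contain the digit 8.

The integers in [53607, 55232] that contain the digit 8: 53608, 53618, 53628, 53638, 53648, 53658, …, 55218, 55228.
469 qualify.

469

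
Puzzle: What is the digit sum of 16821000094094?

1+6+8+2+1+0+0+0+0+9+4+0+9+4 = 44

44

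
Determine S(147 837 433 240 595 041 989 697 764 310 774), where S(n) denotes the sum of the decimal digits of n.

1+4+7+8+3+7+4+3+3+2+4+0+5+9+5+0+4+1+9+8+9+6+9+7+7+6+4+3+1+0+7+7+4 = 157

157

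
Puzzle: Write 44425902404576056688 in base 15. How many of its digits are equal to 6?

44425902404576056688 in base 15 is 6B6C0C685A83C45C8.
The digit 6 appears 3 times.

3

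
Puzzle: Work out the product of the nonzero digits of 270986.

6048

2×7×9×8×6 = 6048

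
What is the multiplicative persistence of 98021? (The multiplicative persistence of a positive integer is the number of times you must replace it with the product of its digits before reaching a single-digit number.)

1

98021 → 0 (1 step)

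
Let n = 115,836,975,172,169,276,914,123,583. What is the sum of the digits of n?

122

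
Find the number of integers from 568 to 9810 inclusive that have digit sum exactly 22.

The integers in [568, 9810] that have digit sum exactly 22: 589, 598, 679, 688, 697, 769, …, 9760, 9805.
529 qualify.

529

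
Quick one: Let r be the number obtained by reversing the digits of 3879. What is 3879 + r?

13662

Reverse of 3879 is 9783.
3879 + 9783 = 13662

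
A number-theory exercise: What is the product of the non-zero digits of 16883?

1152

1×6×8×8×3 = 1152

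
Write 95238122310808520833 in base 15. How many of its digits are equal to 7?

2

95238122310808520833 in base 15 is E775834AB86CA35DD.
The digit 7 appears 2 times.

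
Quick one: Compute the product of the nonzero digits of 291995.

2×9×1×9×9×5 = 7290

7290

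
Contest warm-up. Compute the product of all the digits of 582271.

5×8×2×2×7×1 = 1120

1120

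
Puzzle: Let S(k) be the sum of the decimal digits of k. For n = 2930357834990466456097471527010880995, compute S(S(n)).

13

First digit sum: 175.
1+7+5 = 13.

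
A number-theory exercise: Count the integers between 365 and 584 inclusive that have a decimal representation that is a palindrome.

21

The integers in [365, 584] that have a decimal representation that is a palindrome: 373, 383, 393, 404, 414, 424, …, 565, 575.
21 qualify.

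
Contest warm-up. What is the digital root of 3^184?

The digital root of n equals n mod 9 (or 9 when 9 | n), so we need 3^184 mod 9.
3^184 ≡ 0 (mod 9), so the digital root is 9.

9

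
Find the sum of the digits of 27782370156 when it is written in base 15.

72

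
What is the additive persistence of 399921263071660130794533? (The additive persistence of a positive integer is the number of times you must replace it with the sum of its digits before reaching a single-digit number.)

3

399921263071660130794533 → 99 → 18 → 9 (3 steps)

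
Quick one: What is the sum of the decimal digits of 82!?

82! = 475364333701284174842138206989404946643813294067993328617160934076743994734899148613007131808479167119360000000000000000000
Sum of its 123 digits: 477.

477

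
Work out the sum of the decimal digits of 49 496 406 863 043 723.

4+9+4+9+6+4+0+6+8+6+3+0+4+3+7+2+3 = 78

78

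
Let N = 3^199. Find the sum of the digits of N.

3^199 = 88537996291958256446260440678593208943077817551131498658191653913030830300434060998128233014667
Sum of its 95 digits: 423.

423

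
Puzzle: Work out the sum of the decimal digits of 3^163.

3^163 = 589881151426658740854227725580736348849310352832644300781946246613899173590427
Sum of its 78 digits: 360.

360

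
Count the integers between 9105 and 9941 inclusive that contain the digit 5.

237

The integers in [9105, 9941] that contain the digit 5: 9105, 9115, 9125, 9135, 9145, 9150, …, 9925, 9935.
237 qualify.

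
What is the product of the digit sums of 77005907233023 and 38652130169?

2112

S(77005907233023) = 7+7+0+0+5+9+0+7+2+3+3+0+2+3 = 48.
S(38652130169) = 3+8+6+5+2+1+3+0+1+6+9 = 44.
48 · 44 = 2112.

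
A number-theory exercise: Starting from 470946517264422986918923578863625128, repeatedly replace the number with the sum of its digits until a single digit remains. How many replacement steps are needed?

3

470946517264422986918923578863625128 → 179 → 17 → 8 (3 steps)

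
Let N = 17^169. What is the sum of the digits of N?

962

17^169 = 8828109532664407841682153792015409805225012909052307005710083663493086174982897818306189355592915478884253950185433519637417960833536397745415820383148639462586482958947194097848157461204010684987521726398097
Sum of its 208 digits: 962.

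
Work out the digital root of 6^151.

The digital root of n equals n mod 9 (or 9 when 9 | n), so we need 6^151 mod 9.
6^151 ≡ 0 (mod 9), so the digital root is 9.

9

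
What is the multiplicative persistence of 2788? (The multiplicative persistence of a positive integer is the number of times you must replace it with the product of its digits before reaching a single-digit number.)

4

2788 → 896 → 432 → 24 → 8 (4 steps)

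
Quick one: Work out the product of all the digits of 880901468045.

8×8×0×9×0×1×4×6×8×0×4×5 = 0

0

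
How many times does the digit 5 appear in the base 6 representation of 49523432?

3

49523432 in base 6 is 4525243052.
The digit 5 appears 3 times.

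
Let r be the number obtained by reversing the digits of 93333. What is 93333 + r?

126672

Reverse of 93333 is 33339.
93333 + 33339 = 126672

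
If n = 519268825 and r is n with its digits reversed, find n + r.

Reverse of 519268825 is 528862915.
519268825 + 528862915 = 1048131740

1048131740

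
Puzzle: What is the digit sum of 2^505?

2^505 = 104748499452676539840422070298483172870932545473378073263465323779076281484949585756264642954428933028828373892081922272294952209468332577706512882860032
Sum of its 153 digits: 713.

713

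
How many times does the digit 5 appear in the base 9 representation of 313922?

3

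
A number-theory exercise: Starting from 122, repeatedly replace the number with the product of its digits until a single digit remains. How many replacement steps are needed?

122 → 4 (1 step)

1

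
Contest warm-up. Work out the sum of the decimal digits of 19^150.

820

19^150 = 650189786232526781822130514205283619891579147136027058173079702154742813734931094380338243643234332260239688736350593833551929592885268866532532369376633529644106904741075006882141907542067001
Sum of its 192 digits: 820.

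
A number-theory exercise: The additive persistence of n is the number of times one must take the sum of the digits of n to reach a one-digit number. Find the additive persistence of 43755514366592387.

3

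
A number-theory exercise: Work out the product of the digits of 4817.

4×8×1×7 = 224

224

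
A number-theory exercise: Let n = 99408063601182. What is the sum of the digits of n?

57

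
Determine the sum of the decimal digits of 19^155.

883

19^155 = 1609934279500573331942995544093188565929919234644369462715304477425656526346249147864061144746768886875247233040388969040664099313013621355152336867281112906118243462722471083465864695123004559109099
Sum of its 199 digits: 883.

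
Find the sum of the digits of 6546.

21

6+5+4+6 = 21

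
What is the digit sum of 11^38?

11^38 = 3740434344477351388916475705363381856681
Sum of its 40 digits: 184.

184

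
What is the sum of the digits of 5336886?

5+3+3+6+8+8+6 = 39

39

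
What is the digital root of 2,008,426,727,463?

6

2+0+0+8+4+2+6+7+2+7+4+6+3 = 51
5+1 = 6
(Equivalently, 2,008,426,727,463 mod 9 = 6.)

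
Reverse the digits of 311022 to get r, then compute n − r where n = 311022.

90909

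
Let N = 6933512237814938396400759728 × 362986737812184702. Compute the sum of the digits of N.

213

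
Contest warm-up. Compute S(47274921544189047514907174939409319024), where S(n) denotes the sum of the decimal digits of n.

4+7+2+7+4+9+2+1+5+4+4+1+8+9+0+4+7+5+1+4+9+0+7+1+7+4+9+3+9+4+0+9+3+1+9+0+2+4 = 169

169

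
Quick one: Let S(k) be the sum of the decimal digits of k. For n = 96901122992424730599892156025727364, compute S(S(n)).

First digit sum: 160.
1+6+0 = 7.

7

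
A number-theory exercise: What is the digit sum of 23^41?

23^41 = 67739389260745218861137988047774370539553852007909099223
Sum of its 56 digits: 272.

272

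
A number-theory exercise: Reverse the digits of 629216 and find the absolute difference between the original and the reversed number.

16290

Reverse of 629216 is 612926.
|629216 − 612926| = 16290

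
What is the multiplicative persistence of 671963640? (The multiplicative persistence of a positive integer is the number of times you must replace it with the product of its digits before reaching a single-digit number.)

1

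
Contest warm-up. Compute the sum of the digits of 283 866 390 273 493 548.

90

2+8+3+8+6+6+3+9+0+2+7+3+4+9+3+5+4+8 = 90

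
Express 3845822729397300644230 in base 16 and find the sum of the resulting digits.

3845822729397300644230 in base 16 is D07B83045841544986.
Digit sum: 13+0+7+11+8+3+0+4+5+8+4+1+5+4+4+9+8+6 = 100.

100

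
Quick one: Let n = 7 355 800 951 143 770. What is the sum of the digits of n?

65

7+3+5+5+8+0+0+9+5+1+1+4+3+7+7+0 = 65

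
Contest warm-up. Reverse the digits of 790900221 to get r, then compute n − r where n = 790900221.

Reverse of 790900221 is 122009097.
790900221 − 122009097 = 668891124

668891124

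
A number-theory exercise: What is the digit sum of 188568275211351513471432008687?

122

1+8+8+5+6+8+2+7+5+2+1+1+3+5+1+5+1+3+4+7+1+4+3+2+0+0+8+6+8+7 = 122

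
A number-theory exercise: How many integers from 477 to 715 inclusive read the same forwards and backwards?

23

The integers in [477, 715] that read the same forwards and backwards: 484, 494, 505, 515, 525, 535, …, 696, 707.
23 qualify.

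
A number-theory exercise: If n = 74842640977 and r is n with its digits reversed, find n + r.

152747265824

Reverse of 74842640977 is 77904624847.
74842640977 + 77904624847 = 152747265824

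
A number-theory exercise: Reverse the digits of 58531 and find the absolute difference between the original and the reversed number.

Reverse of 58531 is 13585.
|58531 − 13585| = 44946

44946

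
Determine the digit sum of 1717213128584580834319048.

103

1+7+1+7+2+1+3+1+2+8+5+8+4+5+8+0+8+3+4+3+1+9+0+4+8 = 103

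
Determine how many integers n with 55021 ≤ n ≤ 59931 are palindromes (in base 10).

49

The integers in [55021, 59931] that are palindromes (in base 10): 55055, 55155, 55255, 55355, 55455, 55555, …, 59795, 59895.
49 qualify.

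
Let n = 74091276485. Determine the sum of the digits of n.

53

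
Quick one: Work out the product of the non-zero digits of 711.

7×1×1 = 7

7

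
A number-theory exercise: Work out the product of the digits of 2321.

2×3×2×1 = 12

12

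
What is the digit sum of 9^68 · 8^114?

684

9^68 · 8^114 = 693025410805511667257295406240003760903874761960535127534407442851101259344305770935125759280112588618102461080525009923172995722276375385249700581834332435641043779584
Sum of its 168 digits: 684.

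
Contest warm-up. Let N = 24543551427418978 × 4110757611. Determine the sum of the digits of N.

24543551427418978 × 4110757611 = 100892590831232477899341558
Sum of its 27 digits: 123.

123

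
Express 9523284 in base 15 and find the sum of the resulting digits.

50

9523284 in base 15 is C81AA9.
Digit sum: 12+8+1+10+10+9 = 50.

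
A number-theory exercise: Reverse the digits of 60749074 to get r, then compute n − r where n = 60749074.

Reverse of 60749074 is 47094706.
60749074 − 47094706 = 13654368

13654368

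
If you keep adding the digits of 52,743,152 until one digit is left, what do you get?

5+2+7+4+3+1+5+2 = 29
2+9 = 11
1+1 = 2

2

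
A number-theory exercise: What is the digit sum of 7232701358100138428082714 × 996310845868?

7232701358100138428082714 × 996310845868 = 7206018807999381290730980670809125752
Sum of its 37 digits: 168.

168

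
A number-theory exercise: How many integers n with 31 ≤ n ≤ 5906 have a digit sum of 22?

239

The integers in [31, 5906] that have a digit sum of 22: 499, 589, 598, 679, 688, 697, …, 5881, 5890.
239 qualify.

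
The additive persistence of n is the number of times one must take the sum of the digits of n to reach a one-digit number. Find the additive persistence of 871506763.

2

871506763 → 43 → 7 (2 steps)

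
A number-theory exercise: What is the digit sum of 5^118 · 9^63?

711

5^118 · 9^63 = 39421995708540477980580854870842028289141842727121927146800374544749778208668866867398697968820388813117328030699582086526788771152496337890625
Sum of its 143 digits: 711.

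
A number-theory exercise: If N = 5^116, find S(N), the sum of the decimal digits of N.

5^116 = 1203706215242022408159986214115579574086313530134617622024961747229099273681640625
Sum of its 82 digits: 322.

322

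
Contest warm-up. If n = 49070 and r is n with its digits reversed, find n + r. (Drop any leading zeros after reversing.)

56164

Reverse of 49070 is 7094.
49070 + 7094 = 56164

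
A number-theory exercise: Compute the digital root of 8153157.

3

8+1+5+3+1+5+7 = 30
3+0 = 3
(Equivalently, 8153157 mod 9 = 3.)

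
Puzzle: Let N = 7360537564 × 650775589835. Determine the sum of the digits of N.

95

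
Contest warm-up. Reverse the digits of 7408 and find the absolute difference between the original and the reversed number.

Reverse of 7408 is 8047.
|7408 − 8047| = 639

639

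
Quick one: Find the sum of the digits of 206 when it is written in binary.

206 in base 2 is 11001110.
Digit sum: 1+1+0+0+1+1+1+0 = 5.

5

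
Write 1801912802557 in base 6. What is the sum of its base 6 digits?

1801912802557 in base 6 is 3455442020524421.
Digit sum: 3+4+5+5+4+4+2+0+2+0+5+2+4+4+2+1 = 47.

47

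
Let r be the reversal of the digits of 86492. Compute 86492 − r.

Reverse of 86492 is 29468.
86492 − 29468 = 57024

57024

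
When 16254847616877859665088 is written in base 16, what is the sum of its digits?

16254847616877859665088 in base 16 is 3712D5379AD3DAB74C0.
Digit sum: 3+7+1+2+13+5+3+7+9+10+13+3+13+10+11+7+4+12+0 = 133.

133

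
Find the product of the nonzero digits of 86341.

576

8×6×3×4×1 = 576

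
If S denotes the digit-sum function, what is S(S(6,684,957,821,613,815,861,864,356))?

10

First digit sum: 127.
1+2+7 = 10.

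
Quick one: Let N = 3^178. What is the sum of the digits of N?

3^178 = 8464149782874043593254414191179506861158311266932799636000173971661904149225893113289
Sum of its 85 digits: 378.

378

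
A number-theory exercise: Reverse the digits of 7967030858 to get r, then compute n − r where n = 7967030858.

Reverse of 7967030858 is 8580307697.
7967030858 − 8580307697 = -613276839

-613276839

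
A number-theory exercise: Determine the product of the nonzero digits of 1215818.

1×2×1×5×8×1×8 = 640

640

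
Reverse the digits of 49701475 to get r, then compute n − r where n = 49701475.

-7709319

Reverse of 49701475 is 57410794.
49701475 − 57410794 = -7709319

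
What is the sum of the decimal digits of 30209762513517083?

3+0+2+0+9+7+6+2+5+1+3+5+1+7+0+8+3 = 62

62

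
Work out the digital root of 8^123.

The digital root of n equals n mod 9 (or 9 when 9 | n), so we need 8^123 mod 9.
8^123 ≡ 8 (mod 9), so the digital root is 8.

8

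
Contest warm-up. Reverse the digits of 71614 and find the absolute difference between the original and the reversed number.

Reverse of 71614 is 41617.
|71614 − 41617| = 29997

29997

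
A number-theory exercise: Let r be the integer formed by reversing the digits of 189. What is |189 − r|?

792

Reverse of 189 is 981.
|189 − 981| = 792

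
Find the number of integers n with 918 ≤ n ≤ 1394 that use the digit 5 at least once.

The integers in [918, 1394] that use the digit 5 at least once: 925, 935, 945, 950, 951, 952, …, 1375, 1385.
92 qualify.

92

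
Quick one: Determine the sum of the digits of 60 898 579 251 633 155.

83

6+0+8+9+8+5+7+9+2+5+1+6+3+3+1+5+5 = 83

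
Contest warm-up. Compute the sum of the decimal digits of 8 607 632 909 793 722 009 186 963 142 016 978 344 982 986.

213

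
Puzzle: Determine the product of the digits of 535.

75

5×3×5 = 75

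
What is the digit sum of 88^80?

661

88^80 = 361920990663174302692236243603174071348904031171247224651237432638207463860031186828785392645457802342224319089678818647462589915600730385758716352136216576
Sum of its 156 digits: 661.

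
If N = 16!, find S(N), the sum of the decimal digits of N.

63

16! = 20922789888000
Sum of its 14 digits: 63.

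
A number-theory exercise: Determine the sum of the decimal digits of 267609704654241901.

73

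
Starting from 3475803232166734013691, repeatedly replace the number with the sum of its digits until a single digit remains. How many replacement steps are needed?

3475803232166734013691 → 84 → 12 → 3 (3 steps)

3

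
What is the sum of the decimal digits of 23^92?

547

23^92 = 190090719111086999142918580674213624851393339907036543758193303444850234108744968124140618335905659363676581401527869136497121
Sum of its 126 digits: 547.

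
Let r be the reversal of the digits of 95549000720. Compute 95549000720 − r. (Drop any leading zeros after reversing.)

92848906161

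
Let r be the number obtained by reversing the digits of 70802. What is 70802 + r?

Reverse of 70802 is 20807.
70802 + 20807 = 91609

91609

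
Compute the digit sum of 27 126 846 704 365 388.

80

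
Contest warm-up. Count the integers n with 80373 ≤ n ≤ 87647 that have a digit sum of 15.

The integers in [80373, 87647] that have a digit sum of 15: 80403, 80412, 80421, 80430, 80502, 80511, …, 86100, 87000.
94 qualify.

94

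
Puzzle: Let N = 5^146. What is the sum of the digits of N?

5^146 = 1121038771459853656738983666631932905024209553501212617405654627111832866148688481189310550689697265625
Sum of its 103 digits: 457.

457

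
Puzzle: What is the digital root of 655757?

8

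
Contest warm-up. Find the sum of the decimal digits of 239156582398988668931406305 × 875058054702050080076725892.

239156582398988668931406305 × 875058054702050080076725892 = 209275893763249574027252749791251686459409235565549060
Sum of its 54 digits: 256.

256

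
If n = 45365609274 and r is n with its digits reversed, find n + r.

92656265628

Reverse of 45365609274 is 47290656354.
45365609274 + 47290656354 = 92656265628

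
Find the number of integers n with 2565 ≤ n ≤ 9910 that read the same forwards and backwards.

The integers in [2565, 9910] that read the same forwards and backwards: 2662, 2772, 2882, 2992, 3003, 3113, …, 9779, 9889.
73 qualify.

73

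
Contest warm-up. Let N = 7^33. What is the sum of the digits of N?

7^33 = 7730993719707444524137094407
Sum of its 28 digits: 127.

127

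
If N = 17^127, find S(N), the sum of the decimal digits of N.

17^127 = 1849324039132269838857813641362834929307348126285998933608458551352454843869502160366132449748787432695987077039664612181399115898708880371971190911115999473
Sum of its 157 digits: 755.

755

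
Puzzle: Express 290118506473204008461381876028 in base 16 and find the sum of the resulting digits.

198

290118506473204008461381876028 in base 16 is 3A96C6765D32B8E2EB5DB393C.
Digit sum: 3+10+9+6+12+6+7+6+5+13+3+2+11+8+14+2+14+11+5+13+11+3+9+3+12 = 198.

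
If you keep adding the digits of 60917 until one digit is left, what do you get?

5

6+0+9+1+7 = 23
2+3 = 5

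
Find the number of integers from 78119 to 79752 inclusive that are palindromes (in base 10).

16

The integers in [78119, 79752] that are palindromes (in base 10): 78187, 78287, 78387, 78487, 78587, 78687, …, 79597, 79697.
16 qualify.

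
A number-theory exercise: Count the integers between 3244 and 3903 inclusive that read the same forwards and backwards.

The integers in [3244, 3903] that read the same forwards and backwards: 3333, 3443, 3553, 3663, 3773, 3883.
6 qualify.

6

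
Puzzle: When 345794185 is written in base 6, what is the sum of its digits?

345794185 in base 6 is 54151323001.
Digit sum: 5+4+1+5+1+3+2+3+0+0+1 = 25.

25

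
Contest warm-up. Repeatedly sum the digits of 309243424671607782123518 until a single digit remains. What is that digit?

5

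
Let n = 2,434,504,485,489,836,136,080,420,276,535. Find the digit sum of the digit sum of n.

12

First digit sum: 129.
1+2+9 = 12.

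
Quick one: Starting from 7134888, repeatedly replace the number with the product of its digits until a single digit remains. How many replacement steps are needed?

2

7134888 → 43008 → 0 (2 steps)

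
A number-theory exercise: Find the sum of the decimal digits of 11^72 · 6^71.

585

11^72 · 6^71 = 16943850411973515708364679616256999691663258993411322056742907095741752640050653000341475525777606828218773266630829077401515851776
Sum of its 131 digits: 585.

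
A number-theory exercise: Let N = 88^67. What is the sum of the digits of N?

610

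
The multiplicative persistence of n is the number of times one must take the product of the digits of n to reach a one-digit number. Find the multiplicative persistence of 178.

178 → 56 → 30 → 0 (3 steps)

3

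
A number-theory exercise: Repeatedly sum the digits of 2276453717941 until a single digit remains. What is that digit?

4

2+2+7+6+4+5+3+7+1+7+9+4+1 = 58
5+8 = 13
1+3 = 4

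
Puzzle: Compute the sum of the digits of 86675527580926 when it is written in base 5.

86675527580926 in base 5 is 42330042440030042201.
Digit sum: 4+2+3+3+0+0+4+2+4+4+0+0+3+0+0+4+2+2+0+1 = 38.

38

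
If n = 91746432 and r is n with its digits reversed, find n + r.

115211151

Reverse of 91746432 is 23464719.
91746432 + 23464719 = 115211151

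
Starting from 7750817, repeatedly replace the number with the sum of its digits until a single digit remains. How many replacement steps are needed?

7750817 → 35 → 8 (2 steps)

2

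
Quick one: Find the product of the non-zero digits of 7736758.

246960

7×7×3×6×7×5×8 = 246960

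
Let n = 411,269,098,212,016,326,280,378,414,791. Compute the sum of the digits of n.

117

4+1+1+2+6+9+0+9+8+2+1+2+0+1+6+3+2+6+2+8+0+3+7+8+4+1+4+7+9+1 = 117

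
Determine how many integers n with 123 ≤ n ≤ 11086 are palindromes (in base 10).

The integers in [123, 11086] that are palindromes (in base 10): 131, 141, 151, 161, 171, 181, …, 10901, 11011.
188 qualify.

188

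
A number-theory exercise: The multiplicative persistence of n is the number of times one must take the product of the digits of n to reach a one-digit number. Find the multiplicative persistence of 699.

699 → 486 → 192 → 18 → 8 (4 steps)

4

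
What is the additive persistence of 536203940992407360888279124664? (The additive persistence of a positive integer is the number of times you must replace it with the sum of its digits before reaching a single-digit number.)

536203940992407360888279124664 → 137 → 11 → 2 (3 steps)

3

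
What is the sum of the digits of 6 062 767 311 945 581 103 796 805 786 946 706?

163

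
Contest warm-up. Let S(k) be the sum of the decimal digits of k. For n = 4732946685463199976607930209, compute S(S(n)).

9

First digit sum: 144.
1+4+4 = 9.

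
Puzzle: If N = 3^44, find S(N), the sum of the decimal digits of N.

90

3^44 = 984770902183611232881
Sum of its 21 digits: 90.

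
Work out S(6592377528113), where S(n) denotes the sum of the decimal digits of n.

59

6+5+9+2+3+7+7+5+2+8+1+1+3 = 59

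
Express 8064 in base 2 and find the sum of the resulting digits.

6

8064 in base 2 is 1111110000000.
Digit sum: 1+1+1+1+1+1+0+0+0+0+0+0+0 = 6.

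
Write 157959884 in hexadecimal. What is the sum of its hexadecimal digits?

157959884 in base 16 is 96A46CC.
Digit sum: 9+6+10+4+6+12+12 = 59.

59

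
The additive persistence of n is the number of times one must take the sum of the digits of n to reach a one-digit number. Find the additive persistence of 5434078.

5434078 → 31 → 4 (2 steps)

2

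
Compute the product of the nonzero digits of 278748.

25088

2×7×8×7×4×8 = 25088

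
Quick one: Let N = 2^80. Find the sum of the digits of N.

2^80 = 1208925819614629174706176
Sum of its 25 digits: 112.

112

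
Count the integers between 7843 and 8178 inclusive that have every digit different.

185

The integers in [7843, 8178] that have every digit different: 7843, 7845, 7846, 7849, 7850, 7851, …, 8175, 8176.
185 qualify.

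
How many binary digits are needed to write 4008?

4008 in base 2 is 111110101000, which has 12 digits.

12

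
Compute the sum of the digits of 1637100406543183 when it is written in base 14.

1637100406543183 in base 14 is 20C3A122373211.
Digit sum: 2+0+12+3+10+1+2+2+3+7+3+2+1+1 = 49.

49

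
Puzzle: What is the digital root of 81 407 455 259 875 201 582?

7

8+1+4+0+7+4+5+5+2+5+9+8+7+5+2+0+1+5+8+2 = 88
8+8 = 16
1+6 = 7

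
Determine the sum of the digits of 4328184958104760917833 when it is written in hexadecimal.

4328184958104760917833 in base 16 is EAA1A1E7B0873A9F49.
Digit sum: 14+10+10+1+10+1+14+7+11+0+8+7+3+10+9+15+4+9 = 143.

143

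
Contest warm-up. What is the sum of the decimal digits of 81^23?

81^23 = 78551672112789411833022577315290546060373041
Sum of its 44 digits: 171.

171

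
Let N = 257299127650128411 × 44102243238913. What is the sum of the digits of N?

257299127650128411 × 44102243238913 = 11347468712786088647401002057243
Sum of its 32 digits: 126.

126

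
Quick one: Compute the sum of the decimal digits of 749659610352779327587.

7+4+9+6+5+9+6+1+0+3+5+2+7+7+9+3+2+7+5+8+7 = 112

112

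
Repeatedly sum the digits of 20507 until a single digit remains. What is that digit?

2+0+5+0+7 = 14
1+4 = 5

5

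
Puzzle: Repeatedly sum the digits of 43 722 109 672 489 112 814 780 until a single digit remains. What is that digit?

4+3+7+2+2+1+0+9+6+7+2+4+8+9+1+1+2+8+1+4+7+8+0 = 96
9+6 = 15
1+5 = 6

6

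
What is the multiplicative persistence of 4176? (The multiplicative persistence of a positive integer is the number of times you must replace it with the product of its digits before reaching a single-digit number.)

4176 → 168 → 48 → 32 → 6 (4 steps)

4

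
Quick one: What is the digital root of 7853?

5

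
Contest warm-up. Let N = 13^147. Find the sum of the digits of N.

811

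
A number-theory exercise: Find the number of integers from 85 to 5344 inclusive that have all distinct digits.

2869

The integers in [85, 5344] that have all distinct digits: 85, 86, 87, 89, 90, 91, …, 5341, 5342.
2869 qualify.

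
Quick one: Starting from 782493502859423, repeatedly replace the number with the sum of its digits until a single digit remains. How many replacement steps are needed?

782493502859423 → 71 → 8 (2 steps)

2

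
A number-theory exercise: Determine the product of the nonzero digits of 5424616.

5760

5×4×2×4×6×1×6 = 5760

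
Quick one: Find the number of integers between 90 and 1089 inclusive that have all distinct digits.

The integers in [90, 1089] that have all distinct digits: 90, 91, 92, 93, 94, 95, …, 1087, 1089.
706 qualify.

706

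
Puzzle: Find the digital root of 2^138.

The digital root of n equals n mod 9 (or 9 when 9 | n), so we need 2^138 mod 9.
2^138 ≡ 1 (mod 9), so the digital root is 1.

1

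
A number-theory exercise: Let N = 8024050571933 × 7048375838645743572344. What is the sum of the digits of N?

151

8024050571933 × 7048375838645743572344 = 56556524179284117235842931761420952
Sum of its 35 digits: 151.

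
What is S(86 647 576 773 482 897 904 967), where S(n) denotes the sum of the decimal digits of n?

8+6+6+4+7+5+7+6+7+7+3+4+8+2+8+9+7+9+0+4+9+6+7 = 139

139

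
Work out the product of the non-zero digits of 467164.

4032

4×6×7×1×6×4 = 4032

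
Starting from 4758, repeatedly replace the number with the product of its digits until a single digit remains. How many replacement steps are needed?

2

4758 → 1120 → 0 (2 steps)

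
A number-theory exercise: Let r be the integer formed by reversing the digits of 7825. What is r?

5287

Reversing 7825 gives 5287.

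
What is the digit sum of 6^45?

162

6^45 = 103945637534048876111514866313854976
Sum of its 36 digits: 162.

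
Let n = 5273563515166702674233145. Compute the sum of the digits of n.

99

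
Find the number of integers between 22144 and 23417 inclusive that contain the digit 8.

The integers in [22144, 23417] that contain the digit 8: 22148, 22158, 22168, 22178, 22180, 22181, …, 23398, 23408.
325 qualify.

325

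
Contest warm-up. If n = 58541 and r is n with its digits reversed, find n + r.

Reverse of 58541 is 14585.
58541 + 14585 = 73126

73126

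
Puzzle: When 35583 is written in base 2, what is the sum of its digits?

35583 in base 2 is 1000101011111111.
Digit sum: 1+0+0+0+1+0+1+0+1+1+1+1+1+1+1+1 = 11.

11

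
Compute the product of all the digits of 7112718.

784

7×1×1×2×7×1×8 = 784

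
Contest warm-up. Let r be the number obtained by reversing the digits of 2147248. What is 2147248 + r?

10574660

Reverse of 2147248 is 8427412.
2147248 + 8427412 = 10574660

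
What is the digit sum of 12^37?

171

12^37 = 8505622499821102144576131684114829934592
Sum of its 40 digits: 171.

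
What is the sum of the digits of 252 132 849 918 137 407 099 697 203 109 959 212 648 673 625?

206

2+5+2+1+3+2+8+4+9+9+1+8+1+3+7+4+0+7+0+9+9+6+9+7+2+0+3+1+0+9+9+5+9+2+1+2+6+4+8+6+7+3+6+2+5 = 206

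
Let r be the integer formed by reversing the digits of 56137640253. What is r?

35204673165

Reversing 56137640253 gives 35204673165.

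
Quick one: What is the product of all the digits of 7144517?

3920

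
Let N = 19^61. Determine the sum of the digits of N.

19^61 = 1009182377334463854299016863304292593457846949666215857593939531658264652789219
Sum of its 79 digits: 388.

388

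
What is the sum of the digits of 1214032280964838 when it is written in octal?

69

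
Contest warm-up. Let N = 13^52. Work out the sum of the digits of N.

292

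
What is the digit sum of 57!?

270

57! = 40526919504877216755680601905432322134980384796226602145184481280000000000000
Sum of its 77 digits: 270.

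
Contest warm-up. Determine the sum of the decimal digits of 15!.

45

15! = 1307674368000
Sum of its 13 digits: 45.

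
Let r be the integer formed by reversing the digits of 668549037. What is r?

730945866

Reversing 668549037 gives 730945866.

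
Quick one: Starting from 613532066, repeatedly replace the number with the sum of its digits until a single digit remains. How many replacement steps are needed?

613532066 → 32 → 5 (2 steps)

2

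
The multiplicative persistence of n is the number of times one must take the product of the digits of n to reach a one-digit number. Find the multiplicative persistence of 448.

3

448 → 128 → 16 → 6 (3 steps)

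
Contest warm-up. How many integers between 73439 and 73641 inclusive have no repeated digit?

The integers in [73439, 73641] that have no repeated digit: 73450, 73451, 73452, 73456, 73458, 73459, …, 73640, 73641.
86 qualify.

86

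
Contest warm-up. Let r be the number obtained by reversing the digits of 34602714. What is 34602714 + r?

76323357

Reverse of 34602714 is 41720643.
34602714 + 41720643 = 76323357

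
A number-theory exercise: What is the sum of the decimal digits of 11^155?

716

11^155 = 260535075169591169155109973940321601445413278727283368368979305169422318984342743427117925631089924806235580526965261292342291576187576801096969641439035250780051
Sum of its 162 digits: 716.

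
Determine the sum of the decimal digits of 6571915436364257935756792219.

139

6+5+7+1+9+1+5+4+3+6+3+6+4+2+5+7+9+3+5+7+5+6+7+9+2+2+1+9 = 139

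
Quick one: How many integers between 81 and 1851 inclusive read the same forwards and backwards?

100

The integers in [81, 1851] that read the same forwards and backwards: 88, 99, 101, 111, 121, 131, …, 1661, 1771.
100 qualify.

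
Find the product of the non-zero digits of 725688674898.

7×2×5×6×8×8×6×7×4×8×9×8 = 2601123840

2601123840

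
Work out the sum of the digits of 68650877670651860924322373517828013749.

6+8+6+5+0+8+7+7+6+7+0+6+5+1+8+6+0+9+2+4+3+2+2+3+7+3+5+1+7+8+2+8+0+1+3+7+4+9 = 176

176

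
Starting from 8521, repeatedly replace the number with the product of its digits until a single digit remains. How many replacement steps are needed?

8521 → 80 → 0 (2 steps)

2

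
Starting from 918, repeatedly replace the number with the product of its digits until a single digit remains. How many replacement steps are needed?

918 → 72 → 14 → 4 (3 steps)

3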